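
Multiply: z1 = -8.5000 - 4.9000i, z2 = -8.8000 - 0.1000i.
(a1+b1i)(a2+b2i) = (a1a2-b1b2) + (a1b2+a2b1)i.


Real = -8.5*(-8.8) - (-4.9)*(-0.1) = 74.8 - 0.49 = 74.31
Imag = -8.5*(-0.1) - (8.8)*(-4.9) = 0.85 + 43.12 = 43.97

74.3100 + 43.9700i


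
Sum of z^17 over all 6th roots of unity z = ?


The roots are w_k = w^k with w = e^(2*pi*i/6), and (w^k)^17 = (w^17)^k.
So S = 1 + u + u^2 + ... + u^(5) with u = w^17.
17 = 2*6 + 5, so 17 is not a multiple of 6: u = (w^6)^2 * w^5 = w^5 ≠ 1 (w is a primitive 6th root), while u^6 = (w^6)^17 = 1.
Geometric series: S = (1 - u^6)/(1 - u) = (1 - 1)/(1 - u) = 0

S = 0


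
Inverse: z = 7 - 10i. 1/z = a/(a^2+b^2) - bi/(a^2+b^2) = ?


|z|^2 = 49+100 = 149
1/z = (7 + 10i)/149

1/z = 0.0470 + 0.0671i


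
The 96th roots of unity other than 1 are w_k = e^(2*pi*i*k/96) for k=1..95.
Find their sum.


With w = e^(2*pi*i/96), all 96 of the 96th roots of unity w^0 = 1, w, ..., w^(95) sum to 0: 1 + w + ... + w^(95) = (1 - w^96)/(1 - w) = 0 since w^96 = 1, w ≠ 1.
Removing the root 1: w + w^2 + ... + w^(95) = 0 - 1 = -1

Sum = -1


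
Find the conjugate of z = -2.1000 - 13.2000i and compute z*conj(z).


z_bar = -2.1000 + 13.2000i
z*z_bar = (-2.1)^2 + (-13.2)^2 = 4.41 + 174.24 = 178.65

z_bar = -2.1000 + 13.2000i, z*z_bar = 178.65


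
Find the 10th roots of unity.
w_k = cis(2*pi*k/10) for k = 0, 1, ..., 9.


The 10th roots of unity are cis(360k/10°) for k=0..9
Angle step = 360/10 = 36°
Primitive root: cis(36°)
Primitive root = 0.8090 + 0.5878i

10 roots at angles: 0°, 36°, 72°, 108°, 144°, 180°, 216°, 252°, 288°, 324°


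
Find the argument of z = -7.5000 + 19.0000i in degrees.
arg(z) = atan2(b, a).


Re = -7.5, Im = 19
arg = atan2(19, -7.5) = 111.5410 degrees

arg(z) = 111.5410 degrees


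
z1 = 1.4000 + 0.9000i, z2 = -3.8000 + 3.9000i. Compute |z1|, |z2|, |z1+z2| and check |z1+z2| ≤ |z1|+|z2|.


|z1| = sqrt(1.4^2 + 0.9^2) = sqrt(2.77) = 1.6643
|z2| = sqrt((-3.8)^2 + 3.9^2) = sqrt(29.65) = 5.4452
z1+z2 = -2.4000 + 4.8000i
|z1+z2| = sqrt(28.8) = 5.3666
|z1|+|z2| = 1.6643 + 5.4452 = 7.1095

|z1+z2| = 5.3666 ≤ |z1|+|z2| = 7.1095 (verified)


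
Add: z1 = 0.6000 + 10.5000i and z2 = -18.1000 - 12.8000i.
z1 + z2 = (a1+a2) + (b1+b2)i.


Real: 0.6 - 18.1 = -17.5
Imag: 10.5 - 12.8 = -2.3

-17.5000 - 2.3000i


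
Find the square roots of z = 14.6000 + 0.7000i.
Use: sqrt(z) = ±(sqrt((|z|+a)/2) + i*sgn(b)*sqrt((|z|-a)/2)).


|z| = sqrt(213.16+0.49) = 14.6168
sqrt((|z|+a)/2) = sqrt((14.6168+14.6)/2) = sqrt(14.6084) = 3.8221
sqrt((|z|-a)/2) = sqrt((14.6168-14.6)/2) = sqrt(0.0084) = 0.0916

±(3.8221 + 0.0916i) i.e. 3.8221 + 0.0916i and -3.8221 - 0.0916i


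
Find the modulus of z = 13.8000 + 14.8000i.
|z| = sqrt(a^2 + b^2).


|z| = sqrt(13.8^2 + 14.8^2) = sqrt(190.44 + 219.04) = sqrt(409.48) = 20.2356

|z| = 20.2356


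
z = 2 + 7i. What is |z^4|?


|z| = sqrt(4+49) = sqrt(53) = 7.2801
|z^4| = |z|^4 = (sqrt(53))^4 = 53^2 = 2809

|z^4| = 2809


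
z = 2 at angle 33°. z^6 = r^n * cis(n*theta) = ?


r^6 = 2^6 = 64
n*theta = 6*33° = 198° = 198° (mod 360)
a = 64*cos(198°) = -60.8676
b = 64*sin(198°) = -19.7771

64 cis(198°) = -60.8676 - 19.7771i


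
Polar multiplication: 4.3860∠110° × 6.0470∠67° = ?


r = 4.3860 * 6.0470 = 26.5221
theta = 110° + 67° = 177° = 177° (mod 360)

26.5221 cis(177°)


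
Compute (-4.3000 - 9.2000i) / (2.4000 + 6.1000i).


Conjugate of z2 = 2.4000 - 6.1000i
Numerator: (-4.3000 - 9.2000i)(2.4000 - 6.1000i) = -66.4400 + 4.1500i
Denominator: 2.4^2 + 6.1^2 = 42.97
Result = (-66.4400 + 4.1500i)/42.97

-1.5462 + 0.0966i


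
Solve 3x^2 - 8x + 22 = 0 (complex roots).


disc = (-8)^2 - 4*3*22 = 64 - 264 = -200
sqrt(|disc|) = sqrt(200) = 14.1421
Real part = 8/(2*3) = 1.3333
Imag part = 14.1421/(2*3) = 2.3570

1.3333 ± 2.3570i


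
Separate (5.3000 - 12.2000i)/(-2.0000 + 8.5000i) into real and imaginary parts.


Multiply by conjugate: (5.3000 - 12.2000i)(-2.0000 - 8.5000i) / ((-2)^2 + 8.5^2)
Numerator real = 5.3*(-2) - (12.2)*8.5 = -114.3
Numerator imag = -12.2*(-2) - 5.3*8.5 = -20.65
Denominator = 76.25
Re(z) = -114.3/76.25 = -1.4990
Im(z) = -20.65/76.25 = -0.2708

Re(z) = -1.4990, Im(z) = -0.2708


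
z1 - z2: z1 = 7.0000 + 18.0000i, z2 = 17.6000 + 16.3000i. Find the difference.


Real: 7 - 17.6 = -10.6
Imag: 18 - 16.3 = 1.7

-10.6000 + 1.7000i


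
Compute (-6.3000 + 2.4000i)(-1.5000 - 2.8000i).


Real = -6.3*(-1.5) - 2.4*(-2.8) = 9.45 - (-6.72) = 16.17
Imag = -6.3*(-2.8) - (1.5)*2.4 = 17.64 - (3.6) = 14.04

16.1700 + 14.0400i


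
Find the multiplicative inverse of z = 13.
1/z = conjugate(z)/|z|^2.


|z|^2 = 169+0 = 169
1/z = (13 - 0i)/169

1/z = 0.0769 + 0i


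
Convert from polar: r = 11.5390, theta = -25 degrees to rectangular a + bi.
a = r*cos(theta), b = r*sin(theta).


a = 11.5390*cos(-25°) = 11.5390*0.90631 = 10.4579
b = 11.5390*sin(-25°) = 11.5390*(-0.42262) = -4.8766

10.4579 - 4.8766i


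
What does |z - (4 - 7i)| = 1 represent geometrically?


|z - z0| = r is a circle with center z0 and radius r.
Center = (4, -7), radius = 1

Circle with center (4, -7) and radius 1


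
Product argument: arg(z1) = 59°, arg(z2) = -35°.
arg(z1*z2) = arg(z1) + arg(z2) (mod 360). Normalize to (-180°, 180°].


arg(z1*z2) = 59° - 35° = 24°
Normalized to (-180°, 180°]: 24°

24°


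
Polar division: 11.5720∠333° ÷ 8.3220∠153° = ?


r = 11.5720 / 8.3220 = 1.3905
theta = 333° - 153° = 180° = 180° (mod 360)

1.3905 cis(180°)


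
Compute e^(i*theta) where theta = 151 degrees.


cos(151°) = -0.8746
sin(151°) = 0.4848

e^(i*151°) = -0.8746 + 0.4848i


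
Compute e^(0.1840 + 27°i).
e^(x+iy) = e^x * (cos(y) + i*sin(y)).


e^0.1840 = 1.2020
cos(27°) = 0.891
sin(27°) = 0.454
Real = 1.2020*0.891 = 1.0710
Imag = 1.2020*0.454 = 0.5457

1.0710 + 0.5457i


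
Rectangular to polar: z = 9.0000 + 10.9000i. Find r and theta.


r = sqrt(81+118.81) = sqrt(199.81) = 14.1354
theta = atan2(10.9, 9) = 50.4539 degrees

r = 14.1354, theta = 50.4539 degrees


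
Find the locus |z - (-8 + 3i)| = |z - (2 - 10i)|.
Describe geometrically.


Equal distances means the locus is the perpendicular bisector of z1 and z2.
Midpoint = ((-8+2)/2, (3+(-10))/2) = (-3.0000, -3.5000)

Perpendicular bisector through (-3.0000, -3.5000)


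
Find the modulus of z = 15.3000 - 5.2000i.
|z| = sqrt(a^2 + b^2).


|z| = sqrt(15.3^2 + (-5.2)^2) = sqrt(234.09 + 27.04) = sqrt(261.13) = 16.1595

|z| = 16.1595


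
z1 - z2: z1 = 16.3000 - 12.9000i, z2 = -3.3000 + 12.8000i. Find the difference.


Real: 16.3 + 3.3 = 19.6
Imag: -12.9 - 12.8 = -25.7

19.6000 - 25.7000i


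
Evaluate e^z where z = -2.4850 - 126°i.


e^-2.4850 = 0.0833
cos(-126°) = -0.5878
sin(-126°) = -0.809
Real = 0.0833*(-0.5878) = -0.0490
Imag = 0.0833*(-0.809) = -0.0674

-0.0490 - 0.0674i


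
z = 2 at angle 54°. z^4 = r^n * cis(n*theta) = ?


r^4 = 2^4 = 16
n*theta = 4*54° = 216° = 216° (mod 360)
a = 16*cos(216°) = -12.9443
b = 16*sin(216°) = -9.4046

16 cis(216°) = -12.9443 - 9.4046i


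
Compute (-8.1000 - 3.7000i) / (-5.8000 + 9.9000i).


Conjugate of z2 = -5.8000 - 9.9000i
Numerator: (-8.1000 - 3.7000i)(-5.8000 - 9.9000i) = 10.3500 + 101.6500i
Denominator: (-5.8)^2 + 9.9^2 = 131.65
Result = (10.3500 + 101.6500i)/131.65

0.0786 + 0.7721i


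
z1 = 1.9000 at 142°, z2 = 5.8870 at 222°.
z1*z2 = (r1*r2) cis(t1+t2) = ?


r = 1.9000 * 5.8870 = 11.1853
theta = 142° + 222° = 364° = 4° (mod 360)

11.1853 cis(4°)


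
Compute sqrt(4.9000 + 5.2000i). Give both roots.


|z| = sqrt(24.01+27.04) = 7.1449
sqrt((|z|+a)/2) = sqrt((7.1449+4.9)/2) = sqrt(6.0225) = 2.4541
sqrt((|z|-a)/2) = sqrt((7.1449-4.9)/2) = sqrt(1.1225) = 1.0595

±(2.4541 + 1.0595i) i.e. 2.4541 + 1.0595i and -2.4541 - 1.0595i


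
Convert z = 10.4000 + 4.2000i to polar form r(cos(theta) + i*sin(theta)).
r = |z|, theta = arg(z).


r = sqrt(108.16+17.64) = sqrt(125.8) = 11.2161
theta = atan2(4.2, 10.4) = 21.9911 degrees

r = 11.2161, theta = 21.9911 degrees


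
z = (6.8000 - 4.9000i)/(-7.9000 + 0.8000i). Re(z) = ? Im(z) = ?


Multiply by conjugate: (6.8000 - 4.9000i)(-7.9000 - 0.8000i) / ((-7.9)^2 + 0.8^2)
Numerator real = 6.8*(-7.9) - (4.9)*0.8 = -57.64
Numerator imag = -4.9*(-7.9) - 6.8*0.8 = 33.27
Denominator = 63.05
Re(z) = -57.64/63.05 = -0.9142
Im(z) = 33.27/63.05 = 0.5277

Re(z) = -0.9142, Im(z) = 0.5277


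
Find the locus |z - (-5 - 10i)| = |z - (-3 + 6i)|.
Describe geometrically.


Equal distances means the locus is the perpendicular bisector of z1 and z2.
Midpoint = ((-5+(-3))/2, (-10+6)/2) = (-4.0000, -2.0000)

Perpendicular bisector through (-4.0000, -2.0000)


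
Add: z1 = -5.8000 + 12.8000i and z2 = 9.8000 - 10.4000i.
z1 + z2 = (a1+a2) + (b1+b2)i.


Real: -5.8 + 9.8 = 4
Imag: 12.8 - 10.4 = 2.4

4.0000 + 2.4000i


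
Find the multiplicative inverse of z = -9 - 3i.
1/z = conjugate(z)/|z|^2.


|z|^2 = 81+9 = 90
1/z = (-9 + 3i)/90

1/z = -0.1000 + 0.0333i


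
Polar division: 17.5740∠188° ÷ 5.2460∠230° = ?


r = 17.5740 / 5.2460 = 3.3500
theta = 188° - 230° = -42° = 318° (mod 360)

3.3500 cis(318°)


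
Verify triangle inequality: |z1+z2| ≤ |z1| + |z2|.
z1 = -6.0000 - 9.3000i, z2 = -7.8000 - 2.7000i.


|z1| = sqrt((-6)^2 + (-9.3)^2) = sqrt(122.49) = 11.0675
|z2| = sqrt((-7.8)^2 + (-2.7)^2) = sqrt(68.13) = 8.2541
z1+z2 = -13.8000 - 12.0000i
|z1+z2| = sqrt(334.44) = 18.2877
|z1|+|z2| = 11.0675 + 8.2541 = 19.3216

|z1+z2| = 18.2877 ≤ |z1|+|z2| = 19.3216 (verified)


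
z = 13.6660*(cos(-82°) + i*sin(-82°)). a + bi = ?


a = 13.6660*cos(-82°) = 13.6660*0.13917 = 1.9019
b = 13.6660*sin(-82°) = 13.6660*(-0.99027) = -13.5330

1.9019 - 13.5330i


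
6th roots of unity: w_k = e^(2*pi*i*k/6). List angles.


The 6th roots of unity are cis(360k/6°) for k=0..5
Angle step = 360/6 = 60°
Primitive root: cis(60°)
Primitive root = 0.5000 + 0.8660i

6 roots at angles: 0°, 60°, 120°, 180°, 240°, 300°


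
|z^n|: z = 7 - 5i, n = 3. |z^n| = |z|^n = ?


|z| = sqrt(49+25) = sqrt(74) = 8.6023
|z^3| = |z|^3 = (sqrt(74))^3 = 74*sqrt(74)

|z^3| = 74*sqrt(74) ≈ 636.5721


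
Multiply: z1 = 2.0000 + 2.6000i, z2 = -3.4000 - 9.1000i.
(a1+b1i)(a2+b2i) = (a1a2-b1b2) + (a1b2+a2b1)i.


Real = 2*(-3.4) - 2.6*(-9.1) = -6.8 - (-23.66) = 16.86
Imag = 2*(-9.1) - (3.4)*2.6 = -18.2 - (8.84) = -27.04

16.8600 - 27.0400i


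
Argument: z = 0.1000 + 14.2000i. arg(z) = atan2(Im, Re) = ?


Re = 0.1, Im = 14.2
arg = atan2(14.2, 0.1) = 89.5965 degrees

arg(z) = 89.5965 degrees


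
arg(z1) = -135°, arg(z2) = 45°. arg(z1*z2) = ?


arg(z1*z2) = -135° + 45° = -90°
Normalized to (-180°, 180°]: -90°

-90°


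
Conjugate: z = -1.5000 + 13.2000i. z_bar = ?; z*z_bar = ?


z_bar = -1.5000 - 13.2000i
z*z_bar = (-1.5)^2 + 13.2^2 = 2.25 + 174.24 = 176.49

z_bar = -1.5000 - 13.2000i, z*z_bar = 176.49


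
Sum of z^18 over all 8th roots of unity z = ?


The roots are w_k = w^k with w = e^(2*pi*i/8), and (w^k)^18 = (w^18)^k.
So S = 1 + u + u^2 + ... + u^(7) with u = w^18.
18 = 2*8 + 2, so 18 is not a multiple of 8: u = (w^8)^2 * w^2 = w^2 ≠ 1 (w is a primitive 8th root), while u^8 = (w^8)^18 = 1.
Geometric series: S = (1 - u^8)/(1 - u) = (1 - 1)/(1 - u) = 0

S = 0


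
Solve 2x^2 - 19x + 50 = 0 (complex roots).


disc = (-19)^2 - 4*2*50 = 361 - 400 = -39
sqrt(|disc|) = sqrt(39) = 6.2450
Real part = 19/(2*2) = 4.7500
Imag part = 6.2450/(2*2) = 1.5612

4.7500 ± 1.5612i


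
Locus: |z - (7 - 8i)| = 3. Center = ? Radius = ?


|z - z0| = r is a circle with center z0 and radius r.
Center = (7, -8), radius = 3

Circle with center (7, -8) and radius 3


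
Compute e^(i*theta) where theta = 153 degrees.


cos(153°) = -0.8910
sin(153°) = 0.4540

e^(i*153°) = -0.8910 + 0.4540i


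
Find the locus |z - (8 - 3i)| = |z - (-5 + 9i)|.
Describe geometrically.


Equal distances means the locus is the perpendicular bisector of z1 and z2.
Midpoint = ((8+(-5))/2, (-3+9)/2) = (1.5000, 3.0000)

Perpendicular bisector through (1.5000, 3.0000)


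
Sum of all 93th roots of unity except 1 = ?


With w = e^(2*pi*i/93), all 93 of the 93th roots of unity w^0 = 1, w, ..., w^(92) sum to 0: 1 + w + ... + w^(92) = (1 - w^93)/(1 - w) = 0 since w^93 = 1, w ≠ 1.
Removing the root 1: w + w^2 + ... + w^(92) = 0 - 1 = -1

Sum = -1


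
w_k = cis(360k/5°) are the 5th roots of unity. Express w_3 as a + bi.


Angle = 360*3/5 = 216°
a = cos(216°) = -0.8090
b = sin(216°) = -0.5878

-0.8090 - 0.5878i


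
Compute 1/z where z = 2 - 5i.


|z|^2 = 4+25 = 29
1/z = (2 + 5i)/29

1/z = 0.0690 + 0.1724i


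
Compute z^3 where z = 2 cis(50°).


r^3 = 2^3 = 8
n*theta = 3*50° = 150° = 150° (mod 360)
a = 8*cos(150°) = -6.9282
b = 8*sin(150°) = 4.0000

8 cis(150°) = -6.9282 + 4.0000i


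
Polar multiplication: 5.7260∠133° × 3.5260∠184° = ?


r = 5.7260 * 3.5260 = 20.1899
theta = 133° + 184° = 317° = 317° (mod 360)

20.1899 cis(317°)


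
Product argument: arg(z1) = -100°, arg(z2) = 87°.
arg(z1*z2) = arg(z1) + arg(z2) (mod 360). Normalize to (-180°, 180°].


arg(z1*z2) = -100° + 87° = -13°
Normalized to (-180°, 180°]: -13°

-13°


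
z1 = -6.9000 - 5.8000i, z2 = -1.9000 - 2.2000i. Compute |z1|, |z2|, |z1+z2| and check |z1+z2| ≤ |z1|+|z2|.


|z1| = sqrt((-6.9)^2 + (-5.8)^2) = sqrt(81.25) = 9.0139
|z2| = sqrt((-1.9)^2 + (-2.2)^2) = sqrt(8.45) = 2.9069
z1+z2 = -8.8000 - 8.0000i
|z1+z2| = sqrt(141.44) = 11.8929
|z1|+|z2| = 9.0139 + 2.9069 = 11.9208

|z1+z2| = 11.8929 ≤ |z1|+|z2| = 11.9208 (verified)


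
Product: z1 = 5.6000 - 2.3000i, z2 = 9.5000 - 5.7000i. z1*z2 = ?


Real = 5.6*9.5 - (-2.3)*(-5.7) = 53.2 - 13.11 = 40.09
Imag = 5.6*(-5.7) + 9.5*(-2.3) = -31.92 - (21.85) = -53.77

40.0900 - 53.7700i


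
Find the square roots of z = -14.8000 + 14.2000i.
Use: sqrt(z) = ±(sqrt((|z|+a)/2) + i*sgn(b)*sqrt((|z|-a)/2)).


|z| = sqrt(219.04+201.64) = 20.5105
sqrt((|z|+a)/2) = sqrt((20.5105+(-14.8))/2) = sqrt(2.8552) = 1.6897
sqrt((|z|-a)/2) = sqrt((20.5105-(-14.8))/2) = sqrt(17.6552) = 4.2018

±(1.6897 + 4.2018i) i.e. 1.6897 + 4.2018i and -1.6897 - 4.2018i


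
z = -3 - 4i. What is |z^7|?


|z| = sqrt(9+16) = sqrt(25) = 5
|z^7| = |z|^7 = 5^7 = 78125

|z^7| = 78125


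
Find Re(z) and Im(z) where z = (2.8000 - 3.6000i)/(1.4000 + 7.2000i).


Multiply by conjugate: (2.8000 - 3.6000i)(1.4000 - 7.2000i) / (1.4^2 + 7.2^2)
Numerator real = 2.8*1.4 - (3.6)*7.2 = -22
Numerator imag = -3.6*1.4 - 2.8*7.2 = -25.2
Denominator = 53.8
Re(z) = -22/53.8 = -0.4089
Im(z) = -25.2/53.8 = -0.4684

Re(z) = -0.4089, Im(z) = -0.4684


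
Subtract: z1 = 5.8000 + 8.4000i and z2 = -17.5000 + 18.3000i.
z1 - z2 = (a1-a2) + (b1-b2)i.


Real: 5.8 + 17.5 = 23.3
Imag: 8.4 - 18.3 = -9.9

23.3000 - 9.9000i


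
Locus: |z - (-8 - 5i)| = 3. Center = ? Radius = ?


|z - z0| = r is a circle with center z0 and radius r.
Center = (-8, -5), radius = 3

Circle with center (-8, -5) and radius 3


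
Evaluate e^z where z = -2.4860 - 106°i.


e^-2.4860 = 0.0832
cos(-106°) = -0.2756
sin(-106°) = -0.9613
Real = 0.0832*(-0.2756) = -0.0229
Imag = 0.0832*(-0.9613) = -0.0800

-0.0229 - 0.0800i


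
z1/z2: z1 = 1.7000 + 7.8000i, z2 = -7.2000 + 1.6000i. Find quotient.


Conjugate of z2 = -7.2000 - 1.6000i
Numerator: (1.7000 + 7.8000i)(-7.2000 - 1.6000i) = 0.2400 - 58.8800i
Denominator: (-7.2)^2 + 1.6^2 = 54.4
Result = (0.2400 - 58.8800i)/54.4

0.0044 - 1.0824i


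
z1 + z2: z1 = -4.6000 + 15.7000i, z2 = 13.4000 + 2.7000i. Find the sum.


Real: -4.6 + 13.4 = 8.8
Imag: 15.7 + 2.7 = 18.4

8.8000 + 18.4000i


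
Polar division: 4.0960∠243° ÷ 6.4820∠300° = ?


r = 4.0960 / 6.4820 = 0.6319
theta = 243° - 300° = -57° = 303° (mod 360)

0.6319 cis(303°)


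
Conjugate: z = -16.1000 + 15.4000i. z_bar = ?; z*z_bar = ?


z_bar = -16.1000 - 15.4000i
z*z_bar = (-16.1)^2 + 15.4^2 = 259.21 + 237.16 = 496.37

z_bar = -16.1000 - 15.4000i, z*z_bar = 496.37


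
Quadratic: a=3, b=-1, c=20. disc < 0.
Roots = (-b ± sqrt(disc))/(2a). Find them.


disc = (-1)^2 - 4*3*20 = 1 - 240 = -239
sqrt(|disc|) = sqrt(239) = 15.4596
Real part = 1/(2*3) = 0.1667
Imag part = 15.4596/(2*3) = 2.5766

0.1667 ± 2.5766i


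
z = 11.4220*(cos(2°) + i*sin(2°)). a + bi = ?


a = 11.4220*cos(2°) = 11.4220*0.99939 = 11.4150
b = 11.4220*sin(2°) = 11.4220*0.0349 = 0.3986

11.4150 + 0.3986i


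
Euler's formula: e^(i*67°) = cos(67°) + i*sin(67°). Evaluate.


cos(67°) = 0.3907
sin(67°) = 0.9205

e^(i*67°) = 0.3907 + 0.9205i


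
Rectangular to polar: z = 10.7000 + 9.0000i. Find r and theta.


r = sqrt(114.49+81) = sqrt(195.49) = 13.9818
theta = atan2(9, 10.7) = 40.0679 degrees

r = 13.9818, theta = 40.0679 degrees


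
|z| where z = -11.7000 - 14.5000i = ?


|z| = sqrt((-11.7)^2 + (-14.5)^2) = sqrt(136.89 + 210.25) = sqrt(347.14) = 18.6317

|z| = 18.6317


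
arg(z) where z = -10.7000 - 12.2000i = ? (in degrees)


Re = -10.7, Im = -12.2
arg = atan2(-12.2, -10.7) = -131.2524 degrees

arg(z) = -131.2524 degrees


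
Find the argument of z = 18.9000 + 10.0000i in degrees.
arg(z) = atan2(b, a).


Re = 18.9, Im = 10
arg = atan2(10, 18.9) = 27.8833 degrees

arg(z) = 27.8833 degrees


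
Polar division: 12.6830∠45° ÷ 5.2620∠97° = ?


r = 12.6830 / 5.2620 = 2.4103
theta = 45° - 97° = -52° = 308° (mod 360)

2.4103 cis(308°)


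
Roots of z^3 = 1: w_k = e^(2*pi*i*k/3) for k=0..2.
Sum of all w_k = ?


The sum of all 3th roots of unity is 0.
Geometric series: (1 - w^3)/(1 - w) = (1-1)/(1-w) = 0 since w^3 = 1, w ≠ 1.
Alternatively: coefficient of z^2 in z^3 - 1 is 0.

0


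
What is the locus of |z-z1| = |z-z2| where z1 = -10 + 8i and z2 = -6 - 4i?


Equal distances means the locus is the perpendicular bisector of z1 and z2.
Midpoint = ((-10+(-6))/2, (8+(-4))/2) = (-8.0000, 2.0000)

Perpendicular bisector through (-8.0000, 2.0000)


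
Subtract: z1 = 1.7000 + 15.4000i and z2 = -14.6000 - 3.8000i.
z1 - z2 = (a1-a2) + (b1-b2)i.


Real: 1.7 + 14.6 = 16.3
Imag: 15.4 + 3.8 = 19.2

16.3000 + 19.2000i


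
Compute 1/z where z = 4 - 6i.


|z|^2 = 16+36 = 52
1/z = (4 + 6i)/52

1/z = 0.0769 + 0.1154i


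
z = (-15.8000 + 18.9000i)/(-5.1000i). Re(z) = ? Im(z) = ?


Multiply by conjugate: (-15.8000 + 18.9000i)(5.1000i) / (0^2 + (-5.1)^2)
Numerator real = -15.8*0 + 18.9*(-5.1) = -96.39
Numerator imag = 18.9*0 - (-15.8)*(-5.1) = -80.58
Denominator = 26.01
Re(z) = -96.39/26.01 = -3.7059
Im(z) = -80.58/26.01 = -3.0980

Re(z) = -3.7059, Im(z) = -3.0980


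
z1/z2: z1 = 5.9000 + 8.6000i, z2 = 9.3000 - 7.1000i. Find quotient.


Conjugate of z2 = 9.3000 + 7.1000i
Numerator: (5.9000 + 8.6000i)(9.3000 + 7.1000i) = -6.1900 + 121.8700i
Denominator: 9.3^2 + (-7.1)^2 = 136.9
Result = (-6.1900 + 121.8700i)/136.9

-0.0452 + 0.8902i


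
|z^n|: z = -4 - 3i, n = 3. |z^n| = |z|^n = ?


|z| = sqrt(16+9) = sqrt(25) = 5
|z^3| = |z|^3 = 5^3 = 125

|z^3| = 125


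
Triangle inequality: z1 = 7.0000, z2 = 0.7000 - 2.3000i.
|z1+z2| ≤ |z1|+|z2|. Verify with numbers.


|z1| = sqrt(7^2 + 0^2) = sqrt(49) = 7.0000
|z2| = sqrt(0.7^2 + (-2.3)^2) = sqrt(5.78) = 2.4042
z1+z2 = 7.7000 - 2.3000i
|z1+z2| = sqrt(64.58) = 8.0362
|z1|+|z2| = 7.0000 + 2.4042 = 9.4042

|z1+z2| = 8.0362 ≤ |z1|+|z2| = 9.4042 (verified)


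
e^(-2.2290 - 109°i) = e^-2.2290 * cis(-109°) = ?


e^-2.2290 = 0.10764
cos(-109°) = -0.3256
sin(-109°) = -0.9455
Real = 0.10764*(-0.3256) = -0.0350
Imag = 0.10764*(-0.9455) = -0.1018

-0.0350 - 0.1018i


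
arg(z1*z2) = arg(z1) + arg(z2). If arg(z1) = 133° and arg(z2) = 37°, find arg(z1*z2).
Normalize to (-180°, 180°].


arg(z1*z2) = 133° + 37° = 170°
Normalized to (-180°, 180°]: 170°

170°


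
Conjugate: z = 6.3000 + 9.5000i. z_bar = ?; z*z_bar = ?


z_bar = 6.3000 - 9.5000i
z*z_bar = 6.3^2 + 9.5^2 = 39.69 + 90.25 = 129.94

z_bar = 6.3000 - 9.5000i, z*z_bar = 129.94


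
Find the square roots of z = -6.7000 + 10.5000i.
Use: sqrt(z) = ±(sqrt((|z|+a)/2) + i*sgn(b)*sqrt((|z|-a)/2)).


|z| = sqrt(44.89+110.25) = 12.4555
sqrt((|z|+a)/2) = sqrt((12.4555+(-6.7))/2) = sqrt(2.8778) = 1.6964
sqrt((|z|-a)/2) = sqrt((12.4555-(-6.7))/2) = sqrt(9.5778) = 3.0948

±(1.6964 + 3.0948i) i.e. 1.6964 + 3.0948i and -1.6964 - 3.0948i


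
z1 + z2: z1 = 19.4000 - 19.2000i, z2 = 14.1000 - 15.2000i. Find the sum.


Real: 19.4 + 14.1 = 33.5
Imag: -19.2 - 15.2 = -34.4

33.5000 - 34.4000i


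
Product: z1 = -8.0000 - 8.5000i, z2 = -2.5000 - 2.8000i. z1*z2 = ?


Real = -8*(-2.5) - (-8.5)*(-2.8) = 20 - 23.8 = -3.8
Imag = -8*(-2.8) - (2.5)*(-8.5) = 22.4 + 21.25 = 43.65

-3.8000 + 43.6500i


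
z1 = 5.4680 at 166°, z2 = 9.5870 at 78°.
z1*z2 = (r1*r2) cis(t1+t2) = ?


r = 5.4680 * 9.5870 = 52.4217
theta = 166° + 78° = 244° = 244° (mod 360)

52.4217 cis(244°)


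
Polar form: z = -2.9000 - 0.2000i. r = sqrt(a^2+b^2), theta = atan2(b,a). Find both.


r = sqrt(8.41+0.04) = sqrt(8.45) = 2.9069
theta = atan2(-0.2, -2.9) = -176.0548 degrees

r = 2.9069, theta = -176.0548 degrees


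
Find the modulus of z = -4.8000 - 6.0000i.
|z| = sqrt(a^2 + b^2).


|z| = sqrt((-4.8)^2 + (-6)^2) = sqrt(23.04 + 36) = sqrt(59.04) = 7.6837

|z| = 7.6837


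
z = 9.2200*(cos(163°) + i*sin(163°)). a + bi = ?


a = 9.2200*cos(163°) = 9.2200*(-0.9563) = -8.8171
b = 9.2200*sin(163°) = 9.2200*0.29237 = 2.6957

-8.8171 + 2.6957i


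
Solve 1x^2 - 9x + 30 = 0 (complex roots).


disc = (-9)^2 - 4*1*30 = 81 - 120 = -39
sqrt(|disc|) = sqrt(39) = 6.2450
Real part = 9/(2*1) = 4.5000
Imag part = 6.2450/(2*1) = 3.1225

4.5000 ± 3.1225i


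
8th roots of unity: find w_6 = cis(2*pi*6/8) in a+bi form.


Angle = 360*6/8 = 270°
a = cos(270°) = 0
b = sin(270°) = -1.0000

0 - 1.0000i


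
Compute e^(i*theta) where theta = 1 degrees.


cos(1°) = 0.9998
sin(1°) = 0.0175

e^(i*1°) = 0.9998 + 0.0175i


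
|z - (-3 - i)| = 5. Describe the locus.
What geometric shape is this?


|z - z0| = r is a circle with center z0 and radius r.
Center = (-3, -1), radius = 5

Circle with center (-3, -1) and radius 5


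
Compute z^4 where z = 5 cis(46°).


r^4 = 5^4 = 625
n*theta = 4*46° = 184° = 184° (mod 360)
a = 625*cos(184°) = -623.4775
b = 625*sin(184°) = -43.5978

625 cis(184°) = -623.4775 - 43.5978i


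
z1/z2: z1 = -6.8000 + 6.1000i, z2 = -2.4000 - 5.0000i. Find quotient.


Conjugate of z2 = -2.4000 + 5.0000i
Numerator: (-6.8000 + 6.1000i)(-2.4000 + 5.0000i) = -14.1800 - 48.6400i
Denominator: (-2.4)^2 + (-5)^2 = 30.76
Result = (-14.1800 - 48.6400i)/30.76

-0.4610 - 1.5813i


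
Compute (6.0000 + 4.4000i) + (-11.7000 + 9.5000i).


Real: 6 - 11.7 = -5.7
Imag: 4.4 + 9.5 = 13.9

-5.7000 + 13.9000i


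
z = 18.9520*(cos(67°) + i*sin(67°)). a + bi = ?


a = 18.9520*cos(67°) = 18.9520*0.39073 = 7.4051
b = 18.9520*sin(67°) = 18.9520*0.920505 = 17.4454

7.4051 + 17.4454i


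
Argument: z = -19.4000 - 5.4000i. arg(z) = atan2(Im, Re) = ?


Re = -19.4, Im = -5.4
arg = atan2(-5.4, -19.4) = -164.4454 degrees

arg(z) = -164.4454 degrees


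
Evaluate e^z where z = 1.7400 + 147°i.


e^1.7400 = 5.6973
cos(147°) = -0.83867
sin(147°) = 0.54464
Real = 5.6973*(-0.83867) = -4.7782
Imag = 5.6973*0.54464 = 3.1030

-4.7782 + 3.1030i


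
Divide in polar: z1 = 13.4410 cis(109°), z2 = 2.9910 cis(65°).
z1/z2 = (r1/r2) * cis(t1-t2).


r = 13.4410 / 2.9910 = 4.4938
theta = 109° - 65° = 44° = 44° (mod 360)

4.4938 cis(44°)


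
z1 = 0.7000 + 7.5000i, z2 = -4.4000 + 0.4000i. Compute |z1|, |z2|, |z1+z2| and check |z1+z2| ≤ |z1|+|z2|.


|z1| = sqrt(0.7^2 + 7.5^2) = sqrt(56.74) = 7.5326
|z2| = sqrt((-4.4)^2 + 0.4^2) = sqrt(19.52) = 4.4181
z1+z2 = -3.7000 + 7.9000i
|z1+z2| = sqrt(76.1) = 8.7235
|z1|+|z2| = 7.5326 + 4.4181 = 11.9507

|z1+z2| = 8.7235 ≤ |z1|+|z2| = 11.9507 (verified)


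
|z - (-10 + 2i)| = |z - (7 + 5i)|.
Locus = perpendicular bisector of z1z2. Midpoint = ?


Equal distances means the locus is the perpendicular bisector of z1 and z2.
Midpoint = ((-10+7)/2, (2+5)/2) = (-1.5000, 3.5000)

Perpendicular bisector through (-1.5000, 3.5000)


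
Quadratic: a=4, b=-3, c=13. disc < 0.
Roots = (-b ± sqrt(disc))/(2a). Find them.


disc = (-3)^2 - 4*4*13 = 9 - 208 = -199
sqrt(|disc|) = sqrt(199) = 14.1067
Real part = 3/(2*4) = 0.3750
Imag part = 14.1067/(2*4) = 1.7633

0.3750 ± 1.7633i


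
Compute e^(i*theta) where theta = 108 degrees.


cos(108°) = -0.3090
sin(108°) = 0.9511

e^(i*108°) = -0.3090 + 0.9511i


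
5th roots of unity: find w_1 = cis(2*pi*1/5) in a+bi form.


Angle = 360*1/5 = 72°
a = cos(72°) = 0.3090
b = sin(72°) = 0.9511

0.3090 + 0.9511i


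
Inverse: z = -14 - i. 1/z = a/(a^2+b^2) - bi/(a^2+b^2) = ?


|z|^2 = 196+1 = 197
1/z = (-14 + 1i)/197

1/z = -0.0711 + 0.0051i


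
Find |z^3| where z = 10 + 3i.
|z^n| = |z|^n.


|z| = sqrt(100+9) = sqrt(109) = 10.4403
|z^3| = |z|^3 = (sqrt(109))^3 = 109*sqrt(109)

|z^3| = 109*sqrt(109) ≈ 1137.9934


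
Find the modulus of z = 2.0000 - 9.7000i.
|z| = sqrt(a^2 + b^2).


|z| = sqrt(2^2 + (-9.7)^2) = sqrt(4 + 94.09) = sqrt(98.09) = 9.9040

|z| = 9.9040


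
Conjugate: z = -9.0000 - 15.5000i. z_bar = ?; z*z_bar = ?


z_bar = -9.0000 + 15.5000i
z*z_bar = (-9)^2 + (-15.5)^2 = 81 + 240.25 = 321.25

z_bar = -9.0000 + 15.5000i, z*z_bar = 321.25


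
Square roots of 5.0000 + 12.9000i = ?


|z| = sqrt(25+166.41) = 13.8351
sqrt((|z|+a)/2) = sqrt((13.8351+5)/2) = sqrt(9.4176) = 3.0688
sqrt((|z|-a)/2) = sqrt((13.8351-5)/2) = sqrt(4.4176) = 2.1018

±(3.0688 + 2.1018i) i.e. 3.0688 + 2.1018i and -3.0688 - 2.1018i


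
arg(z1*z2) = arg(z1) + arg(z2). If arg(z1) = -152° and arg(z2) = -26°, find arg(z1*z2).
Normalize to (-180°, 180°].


arg(z1*z2) = -152° - 26° = -178°
Normalized to (-180°, 180°]: -178°

-178°


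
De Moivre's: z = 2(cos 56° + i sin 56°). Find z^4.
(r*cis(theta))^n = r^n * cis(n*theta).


r^4 = 2^4 = 16
n*theta = 4*56° = 224° = 224° (mod 360)
a = 16*cos(224°) = -11.5094
b = 16*sin(224°) = -11.1145

16 cis(224°) = -11.5094 - 11.1145i


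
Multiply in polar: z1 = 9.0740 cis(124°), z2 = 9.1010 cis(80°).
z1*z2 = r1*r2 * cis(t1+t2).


r = 9.0740 * 9.1010 = 82.5825
theta = 124° + 80° = 204° = 204° (mod 360)

82.5825 cis(204°)


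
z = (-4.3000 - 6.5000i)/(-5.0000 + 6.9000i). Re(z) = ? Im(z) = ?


Multiply by conjugate: (-4.3000 - 6.5000i)(-5.0000 - 6.9000i) / ((-5)^2 + 6.9^2)
Numerator real = -4.3*(-5) - (6.5)*6.9 = -23.35
Numerator imag = -6.5*(-5) - (-4.3)*6.9 = 62.17
Denominator = 72.61
Re(z) = -23.35/72.61 = -0.3216
Im(z) = 62.17/72.61 = 0.8562

Re(z) = -0.3216, Im(z) = 0.8562


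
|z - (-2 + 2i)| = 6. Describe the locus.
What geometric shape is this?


|z - z0| = r is a circle with center z0 and radius r.
Center = (-2, 2), radius = 6

Circle with center (-2, 2) and radius 6


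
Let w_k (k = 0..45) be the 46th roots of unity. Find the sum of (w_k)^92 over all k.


The roots are w_k = w^k with w = e^(2*pi*i/46), and (w^k)^92 = (w^92)^k.
So S = 1 + u + u^2 + ... + u^(45) with u = w^92.
92 = 2*46 + 0, so 92 is a multiple of 46 and u = (w^46)^2 = 1.
Every one of the 46 terms equals 1: S = 46

S = 46


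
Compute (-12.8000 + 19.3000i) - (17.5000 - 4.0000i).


Real: -12.8 - 17.5 = -30.3
Imag: 19.3 + 4 = 23.3

-30.3000 + 23.3000i


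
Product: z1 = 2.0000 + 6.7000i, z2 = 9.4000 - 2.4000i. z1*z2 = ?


Real = 2*9.4 - 6.7*(-2.4) = 18.8 - (-16.08) = 34.88
Imag = 2*(-2.4) + 9.4*6.7 = -4.8 + 62.98 = 58.18

34.8800 + 58.1800i


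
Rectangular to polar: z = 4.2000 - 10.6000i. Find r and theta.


r = sqrt(17.64+112.36) = sqrt(130) = 11.4018
theta = atan2(-10.6, 4.2) = -68.3852 degrees

r = 11.4018, theta = -68.3852 degrees


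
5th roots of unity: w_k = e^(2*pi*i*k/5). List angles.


The 5th roots of unity are cis(360k/5°) for k=0..4
Angle step = 360/5 = 72°
Primitive root: cis(72°)
Primitive root = 0.3090 + 0.9511i

5 roots at angles: 0°, 72°, 144°, 216°, 288°


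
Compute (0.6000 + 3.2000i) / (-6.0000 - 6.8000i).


Conjugate of z2 = -6.0000 + 6.8000i
Numerator: (0.6000 + 3.2000i)(-6.0000 + 6.8000i) = -25.3600 - 15.1200i
Denominator: (-6)^2 + (-6.8)^2 = 82.24
Result = (-25.3600 - 15.1200i)/82.24

-0.3084 - 0.1839i


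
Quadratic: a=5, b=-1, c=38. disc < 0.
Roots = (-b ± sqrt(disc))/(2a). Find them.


disc = (-1)^2 - 4*5*38 = 1 - 760 = -759
sqrt(|disc|) = sqrt(759) = 27.5500
Real part = 1/(2*5) = 0.1000
Imag part = 27.5500/(2*5) = 2.7550

0.1000 ± 2.7550i


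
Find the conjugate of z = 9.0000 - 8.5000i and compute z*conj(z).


z_bar = 9.0000 + 8.5000i
z*z_bar = 9^2 + (-8.5)^2 = 81 + 72.25 = 153.25

z_bar = 9.0000 + 8.5000i, z*z_bar = 153.25


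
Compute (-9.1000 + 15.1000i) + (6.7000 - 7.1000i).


Real: -9.1 + 6.7 = -2.4
Imag: 15.1 - 7.1 = 8

-2.4000 + 8.0000i


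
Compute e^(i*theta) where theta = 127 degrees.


cos(127°) = -0.6018
sin(127°) = 0.7986

e^(i*127°) = -0.6018 + 0.7986i


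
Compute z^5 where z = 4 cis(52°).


r^5 = 4^5 = 1024
n*theta = 5*52° = 260° = 260° (mod 360)
a = 1024*cos(260°) = -177.8157
b = 1024*sin(260°) = -1008.4431

1024 cis(260°) = -177.8157 - 1008.4431i


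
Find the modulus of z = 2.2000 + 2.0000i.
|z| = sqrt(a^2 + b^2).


|z| = sqrt(2.2^2 + 2^2) = sqrt(4.84 + 4) = sqrt(8.84) = 2.9732

|z| = 2.9732


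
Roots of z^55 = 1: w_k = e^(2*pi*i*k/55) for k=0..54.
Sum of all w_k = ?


The sum of all 55th roots of unity is 0.
Geometric series: (1 - w^55)/(1 - w) = (1-1)/(1-w) = 0 since w^55 = 1, w ≠ 1.
Alternatively: coefficient of z^54 in z^55 - 1 is 0.

0


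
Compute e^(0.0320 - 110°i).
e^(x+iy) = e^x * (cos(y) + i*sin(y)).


e^0.0320 = 1.0325
cos(-110°) = -0.342
sin(-110°) = -0.9397
Real = 1.0325*(-0.342) = -0.3531
Imag = 1.0325*(-0.9397) = -0.9702

-0.3531 - 0.9702i


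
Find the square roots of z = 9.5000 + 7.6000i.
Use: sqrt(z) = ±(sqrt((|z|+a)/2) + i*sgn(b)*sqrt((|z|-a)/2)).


|z| = sqrt(90.25+57.76) = 12.1659
sqrt((|z|+a)/2) = sqrt((12.1659+9.5)/2) = sqrt(10.8330) = 3.2913
sqrt((|z|-a)/2) = sqrt((12.1659-9.5)/2) = sqrt(1.3330) = 1.1545

±(3.2913 + 1.1545i) i.e. 3.2913 + 1.1545i and -3.2913 - 1.1545i


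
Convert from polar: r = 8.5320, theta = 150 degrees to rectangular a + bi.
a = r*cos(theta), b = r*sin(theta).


a = 8.5320*cos(150°) = 8.5320*(-0.866025) = -7.3889
b = 8.5320*sin(150°) = 8.5320*0.5 = 4.2660

-7.3889 + 4.2660i


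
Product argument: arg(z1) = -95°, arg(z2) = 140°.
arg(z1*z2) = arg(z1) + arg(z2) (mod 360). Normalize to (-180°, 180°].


arg(z1*z2) = -95° + 140° = 45°
Normalized to (-180°, 180°]: 45°

45°


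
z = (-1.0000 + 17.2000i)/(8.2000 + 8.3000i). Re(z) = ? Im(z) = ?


Multiply by conjugate: (-1.0000 + 17.2000i)(8.2000 - 8.3000i) / (8.2^2 + 8.3^2)
Numerator real = -1*8.2 + 17.2*8.3 = 134.56
Numerator imag = 17.2*8.2 - (-1)*8.3 = 149.34
Denominator = 136.13
Re(z) = 134.56/136.13 = 0.9885
Im(z) = 149.34/136.13 = 1.0970

Re(z) = 0.9885, Im(z) = 1.0970


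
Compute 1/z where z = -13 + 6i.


|z|^2 = 169+36 = 205
1/z = (-13 - 6i)/205

1/z = -0.0634 - 0.0293i


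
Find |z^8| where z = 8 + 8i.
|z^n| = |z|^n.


|z| = sqrt(64+64) = sqrt(128) = 11.3137
|z^8| = |z|^8 = (sqrt(128))^8 = 128^4 = 268435456

|z^8| = 268435456


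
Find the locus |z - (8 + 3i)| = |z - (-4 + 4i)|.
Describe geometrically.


Equal distances means the locus is the perpendicular bisector of z1 and z2.
Midpoint = ((8+(-4))/2, (3+4)/2) = (2.0000, 3.5000)

Perpendicular bisector through (2.0000, 3.5000)


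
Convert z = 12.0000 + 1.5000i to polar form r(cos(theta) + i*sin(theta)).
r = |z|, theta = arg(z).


r = sqrt(144+2.25) = sqrt(146.25) = 12.0934
theta = atan2(1.5, 12) = 7.1250 degrees

r = 12.0934, theta = 7.1250 degrees


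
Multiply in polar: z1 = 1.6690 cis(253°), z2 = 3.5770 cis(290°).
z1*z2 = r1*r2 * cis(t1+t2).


r = 1.6690 * 3.5770 = 5.9700
theta = 253° + 290° = 543° = 183° (mod 360)

5.9700 cis(183°)


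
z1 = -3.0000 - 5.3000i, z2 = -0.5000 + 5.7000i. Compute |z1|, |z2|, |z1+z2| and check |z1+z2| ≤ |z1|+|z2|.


|z1| = sqrt((-3)^2 + (-5.3)^2) = sqrt(37.09) = 6.0902
|z2| = sqrt((-0.5)^2 + 5.7^2) = sqrt(32.74) = 5.7219
z1+z2 = -3.5000 + 0.4000i
|z1+z2| = sqrt(12.41) = 3.5228
|z1|+|z2| = 6.0902 + 5.7219 = 11.8121

|z1+z2| = 3.5228 ≤ |z1|+|z2| = 11.8121 (verified)


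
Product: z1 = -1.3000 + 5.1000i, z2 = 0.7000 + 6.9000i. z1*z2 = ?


Real = -1.3*0.7 - 5.1*6.9 = -0.91 - 35.19 = -36.1
Imag = -1.3*6.9 + 0.7*5.1 = -8.97 + 3.57 = -5.4

-36.1000 - 5.4000i


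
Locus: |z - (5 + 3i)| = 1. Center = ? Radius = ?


|z - z0| = r is a circle with center z0 and radius r.
Center = (5, 3), radius = 1

Circle with center (5, 3) and radius 1


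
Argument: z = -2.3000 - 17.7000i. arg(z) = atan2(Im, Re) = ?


Re = -2.3, Im = -17.7
arg = atan2(-17.7, -2.3) = -97.4037 degrees

arg(z) = -97.4037 degrees


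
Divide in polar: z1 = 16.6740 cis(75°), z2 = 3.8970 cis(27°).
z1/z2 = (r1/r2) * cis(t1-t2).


r = 16.6740 / 3.8970 = 4.2787
theta = 75° - 27° = 48° = 48° (mod 360)

4.2787 cis(48°)


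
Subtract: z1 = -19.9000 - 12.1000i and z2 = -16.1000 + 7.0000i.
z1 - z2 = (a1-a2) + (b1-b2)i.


Real: -19.9 + 16.1 = -3.8
Imag: -12.1 - 7 = -19.1

-3.8000 - 19.1000i


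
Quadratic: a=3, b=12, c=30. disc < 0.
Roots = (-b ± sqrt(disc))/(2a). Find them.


disc = 12^2 - 4*3*30 = 144 - 360 = -216
sqrt(|disc|) = sqrt(216) = 14.6969
Real part = -12/(2*3) = -2.0000
Imag part = 14.6969/(2*3) = 2.4495

-2.0000 ± 2.4495i


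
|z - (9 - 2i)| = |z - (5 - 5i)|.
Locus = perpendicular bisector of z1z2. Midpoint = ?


Equal distances means the locus is the perpendicular bisector of z1 and z2.
Midpoint = ((9+5)/2, (-2+(-5))/2) = (7.0000, -3.5000)

Perpendicular bisector through (7.0000, -3.5000)


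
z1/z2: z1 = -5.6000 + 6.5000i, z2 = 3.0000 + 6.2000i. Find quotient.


Conjugate of z2 = 3.0000 - 6.2000i
Numerator: (-5.6000 + 6.5000i)(3.0000 - 6.2000i) = 23.5000 + 54.2200i
Denominator: 3^2 + 6.2^2 = 47.44
Result = (23.5000 + 54.2200i)/47.44

0.4954 + 1.1429i


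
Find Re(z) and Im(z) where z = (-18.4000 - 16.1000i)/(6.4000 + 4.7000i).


Multiply by conjugate: (-18.4000 - 16.1000i)(6.4000 - 4.7000i) / (6.4^2 + 4.7^2)
Numerator real = -18.4*6.4 - (16.1)*4.7 = -193.43
Numerator imag = -16.1*6.4 - (-18.4)*4.7 = -16.56
Denominator = 63.05
Re(z) = -193.43/63.05 = -3.0679
Im(z) = -16.56/63.05 = -0.2626

Re(z) = -3.0679, Im(z) = -0.2626


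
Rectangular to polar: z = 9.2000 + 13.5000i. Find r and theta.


r = sqrt(84.64+182.25) = sqrt(266.89) = 16.3368
theta = atan2(13.5, 9.2) = 55.7263 degrees

r = 16.3368, theta = 55.7263 degrees


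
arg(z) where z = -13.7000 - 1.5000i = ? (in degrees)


Re = -13.7, Im = -1.5
arg = atan2(-1.5, -13.7) = -173.7516 degrees

arg(z) = -173.7516 degrees


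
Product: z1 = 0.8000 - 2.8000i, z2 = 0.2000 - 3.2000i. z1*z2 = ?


Real = 0.8*0.2 - (-2.8)*(-3.2) = 0.16 - 8.96 = -8.8
Imag = 0.8*(-3.2) + 0.2*(-2.8) = -2.56 - (0.56) = -3.12

-8.8000 - 3.1200i


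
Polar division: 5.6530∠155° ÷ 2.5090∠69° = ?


r = 5.6530 / 2.5090 = 2.2531
theta = 155° - 69° = 86° = 86° (mod 360)

2.2531 cis(86°)


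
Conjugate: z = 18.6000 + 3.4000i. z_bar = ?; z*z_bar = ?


z_bar = 18.6000 - 3.4000i
z*z_bar = 18.6^2 + 3.4^2 = 345.96 + 11.56 = 357.52

z_bar = 18.6000 - 3.4000i, z*z_bar = 357.52


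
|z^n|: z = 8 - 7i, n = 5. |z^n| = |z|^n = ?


|z| = sqrt(64+49) = sqrt(113) = 10.6301
|z^5| = |z|^5 = (sqrt(113))^5 = 113^2 * sqrt(113) = 12769*sqrt(113)

|z^5| = 12769*sqrt(113) ≈ 135736.3319


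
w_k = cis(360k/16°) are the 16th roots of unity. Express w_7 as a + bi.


Angle = 360*7/16 = 157.5°
a = cos(157.5°) = -0.9239
b = sin(157.5°) = 0.3827

-0.9239 + 0.3827i


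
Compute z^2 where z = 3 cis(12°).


r^2 = 3^2 = 9
n*theta = 2*12° = 24° = 24° (mod 360)
a = 9*cos(24°) = 8.2219
b = 9*sin(24°) = 3.6606

9 cis(24°) = 8.2219 + 3.6606i


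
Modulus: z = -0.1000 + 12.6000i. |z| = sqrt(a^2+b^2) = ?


|z| = sqrt((-0.1)^2 + 12.6^2) = sqrt(0.01 + 158.76) = sqrt(158.77) = 12.6004

|z| = 12.6004


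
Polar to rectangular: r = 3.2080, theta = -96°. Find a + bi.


a = 3.2080*cos(-96°) = 3.2080*(-0.10453) = -0.3353
b = 3.2080*sin(-96°) = 3.2080*(-0.9945) = -3.1904

-0.3353 - 3.1904i


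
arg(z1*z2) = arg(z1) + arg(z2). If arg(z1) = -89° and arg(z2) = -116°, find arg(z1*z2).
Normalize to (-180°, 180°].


arg(z1*z2) = -89° - 116° = -205°
Normalized to (-180°, 180°]: 155°

155°


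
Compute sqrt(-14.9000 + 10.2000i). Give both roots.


|z| = sqrt(222.01+104.04) = 18.0569
sqrt((|z|+a)/2) = sqrt((18.0569+(-14.9))/2) = sqrt(1.5784) = 1.2564
sqrt((|z|-a)/2) = sqrt((18.0569-(-14.9))/2) = sqrt(16.4784) = 4.0594

±(1.2564 + 4.0594i) i.e. 1.2564 + 4.0594i and -1.2564 - 4.0594i


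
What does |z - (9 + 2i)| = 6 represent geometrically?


|z - z0| = r is a circle with center z0 and radius r.
Center = (9, 2), radius = 6

Circle with center (9, 2) and radius 6


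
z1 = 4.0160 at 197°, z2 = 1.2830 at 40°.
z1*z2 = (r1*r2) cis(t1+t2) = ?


r = 4.0160 * 1.2830 = 5.1525
theta = 197° + 40° = 237° = 237° (mod 360)

5.1525 cis(237°)


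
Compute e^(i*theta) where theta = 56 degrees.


cos(56°) = 0.5592
sin(56°) = 0.8290

e^(i*56°) = 0.5592 + 0.8290i


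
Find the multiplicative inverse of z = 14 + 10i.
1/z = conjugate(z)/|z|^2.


|z|^2 = 196+100 = 296
1/z = (14 - 10i)/296

1/z = 0.0473 - 0.0338i


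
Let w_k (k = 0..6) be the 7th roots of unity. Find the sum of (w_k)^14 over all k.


The roots are w_k = w^k with w = e^(2*pi*i/7), and (w^k)^14 = (w^14)^k.
So S = 1 + u + u^2 + ... + u^(6) with u = w^14.
14 = 2*7 + 0, so 14 is a multiple of 7 and u = (w^7)^2 = 1.
Every one of the 7 terms equals 1: S = 7

S = 7


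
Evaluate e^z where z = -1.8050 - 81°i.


e^-1.8050 = 0.16447
cos(-81°) = 0.1564
sin(-81°) = -0.9877
Real = 0.16447*0.1564 = 0.0257
Imag = 0.16447*(-0.9877) = -0.1624

0.0257 - 0.1624i


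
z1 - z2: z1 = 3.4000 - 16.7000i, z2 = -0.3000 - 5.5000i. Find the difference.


Real: 3.4 + 0.3 = 3.7
Imag: -16.7 + 5.5 = -11.2

3.7000 - 11.2000i


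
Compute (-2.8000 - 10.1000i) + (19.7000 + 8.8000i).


Real: -2.8 + 19.7 = 16.9
Imag: -10.1 + 8.8 = -1.3

16.9000 - 1.3000i


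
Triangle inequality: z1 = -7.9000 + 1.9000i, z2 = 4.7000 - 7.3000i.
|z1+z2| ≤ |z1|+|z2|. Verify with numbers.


|z1| = sqrt((-7.9)^2 + 1.9^2) = sqrt(66.02) = 8.1253
|z2| = sqrt(4.7^2 + (-7.3)^2) = sqrt(75.38) = 8.6822
z1+z2 = -3.2000 - 5.4000i
|z1+z2| = sqrt(39.4) = 6.2769
|z1|+|z2| = 8.1253 + 8.6822 = 16.8075

|z1+z2| = 6.2769 ≤ |z1|+|z2| = 16.8075 (verified)


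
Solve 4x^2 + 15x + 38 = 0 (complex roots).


disc = 15^2 - 4*4*38 = 225 - 608 = -383
sqrt(|disc|) = sqrt(383) = 19.5704
Real part = -15/(2*4) = -1.8750
Imag part = 19.5704/(2*4) = 2.4463

-1.8750 ± 2.4463i


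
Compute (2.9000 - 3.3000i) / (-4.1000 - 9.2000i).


Conjugate of z2 = -4.1000 + 9.2000i
Numerator: (2.9000 - 3.3000i)(-4.1000 + 9.2000i) = 18.4700 + 40.2100i
Denominator: (-4.1)^2 + (-9.2)^2 = 101.45
Result = (18.4700 + 40.2100i)/101.45

0.1821 + 0.3964i


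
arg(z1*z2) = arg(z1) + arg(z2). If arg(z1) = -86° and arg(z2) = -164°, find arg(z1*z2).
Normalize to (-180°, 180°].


arg(z1*z2) = -86° - 164° = -250°
Normalized to (-180°, 180°]: 110°

110°


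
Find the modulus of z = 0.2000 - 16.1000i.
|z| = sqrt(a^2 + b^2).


|z| = sqrt(0.2^2 + (-16.1)^2) = sqrt(0.04 + 259.21) = sqrt(259.25) = 16.1012

|z| = 16.1012


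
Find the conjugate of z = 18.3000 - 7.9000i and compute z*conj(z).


z_bar = 18.3000 + 7.9000i
z*z_bar = 18.3^2 + (-7.9)^2 = 334.89 + 62.41 = 397.3

z_bar = 18.3000 + 7.9000i, z*z_bar = 397.3
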